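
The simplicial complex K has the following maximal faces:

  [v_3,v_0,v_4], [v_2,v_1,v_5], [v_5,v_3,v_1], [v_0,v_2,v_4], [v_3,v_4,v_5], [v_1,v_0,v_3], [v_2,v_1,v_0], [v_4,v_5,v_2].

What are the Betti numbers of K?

Fix the vertex order v_0 < v_1 < v_2 < v_3 < v_4 < v_5 and write every simplex with vertices in increasing order. Then dim K = 2 and the simplices of K are:

  0-simplices (6): [v_0], [v_1], [v_2], [v_3], [v_4], [v_5]
  1-simplices (12): [v_0,v_1], [v_0,v_2], [v_0,v_3], [v_0,v_4], [v_1,v_2], [v_1,v_3], [v_1,v_5], [v_2,v_4], [v_2,v_5], [v_3,v_4], [v_3,v_5], [v_4,v_5]
  2-simplices (8): [v_0,v_1,v_2], [v_0,v_1,v_3], [v_0,v_2,v_4], [v_0,v_3,v_4], [v_1,v_2,v_5], [v_1,v_3,v_5], [v_2,v_4,v_5], [v_3,v_4,v_5]

Hence C_0 ≅ Z^6, C_1 ≅ Z^12, C_2 ≅ Z^8.

∂_1: C_1 → C_0 sends each edge [p,q] (with p < q) to q − p. For instance
  ∂[v_2,v_5] = [v_5] − [v_2].
The 6×12 boundary matrix has rank 5 and Smith normal form diag(1,1,1,1,1).

Boundary ∂_2: C_2 → C_1 maps a triangle to the signed sum of its edges. For instance
  ∂[v_1,v_3,v_5] = [v_3,v_5] − [v_1,v_5] + [v_1,v_3],
  ∂[v_0,v_3,v_4] = [v_3,v_4] − [v_0,v_4] + [v_0,v_3].
The 12×8 boundary matrix has rank 7 and Smith normal form diag(1,1,1,1,1,1,1).

From H_k ≅ ker(∂_k) / im(∂_{k+1}) we obtain:

  H_0: rank C_0 − rank ∂_1 = 6 − 5 = 1, and the invariant factors of ∂_1 are all 1, so H_0 ≅ Z.
  H_1: rank ker ∂_1 − rank ∂_2 = (12 − 5) − 7 = 0, and the invariant factors of ∂_2 are all 1, so H_1 ≅ 0.
  H_2: rank ker ∂_2 − rank ∂_3 = (8 − 7) − 0 = 1, and there is no ∂_3, so H_2 ≅ Z.

(K is a triangulation of the 2-sphere S^2.)

Hence the Betti numbers are b_0 = 1, b_1 = 0, b_2 = 1.

b_0 = 1, b_1 = 0, b_2 = 1.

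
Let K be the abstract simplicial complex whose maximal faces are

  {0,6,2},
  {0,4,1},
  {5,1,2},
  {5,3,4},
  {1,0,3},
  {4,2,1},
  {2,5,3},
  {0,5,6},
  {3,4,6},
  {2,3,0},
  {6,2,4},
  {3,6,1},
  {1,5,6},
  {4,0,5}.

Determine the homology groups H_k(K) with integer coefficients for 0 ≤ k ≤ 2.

H_0 = Z,  H_1 = Z^2,  H_2 = Z.

Take the total order 0 < 1 < 2 < 3 < 4 < 5 < 6 on the vertex set. Then K (dimension 2) consists of the simplices:

  0-simplices (7): [0], [1], [2], [3], [4], [5], [6]
  1-simplices (21): [0,1], [0,2], [0,3], [0,4], [0,5], [0,6], [1,2], [1,3], [1,4], [1,5], [1,6], [2,3], [2,4], [2,5], [2,6], [3,4], [3,5], [3,6], [4,5], [4,6], [5,6]
  2-simplices (14): [0,1,3], [0,1,4], [0,2,3], [0,2,6], [0,4,5], [0,5,6], [1,2,4], [1,2,5], [1,3,6], [1,5,6], [2,3,5], [2,4,6], [3,4,5], [3,4,6]

so the chain groups are C_0 ≅ Z^7, C_1 ≅ Z^21, C_2 ≅ Z^14.

Boundary ∂_1: C_1 → C_0 maps an edge to its endpoints' difference, ∂[p,q] = q − p.
This gives a 7×21 integer matrix of rank 6; reducing to Smith normal form yields diagonal entries (1,1,1,1,1,1).

The boundary map ∂_2: C_2 → C_1 maps a triangle to the signed sum of its edges. For instance
  ∂[0,5,6] = [5,6] − [0,6] + [0,5],
  ∂[1,2,5] = [2,5] − [1,5] + [1,2].
This gives a 21×14 integer matrix of rank 13; reducing to Smith normal form yields diagonal entries (1,1,1,1,1,1,1,1,1,1,1,1,1).

Reading off H_k = ker ∂_k / im ∂_{k+1}:

  H_0: rank C_0 − rank ∂_1 = 7 − 6 = 1, and the invariant factors of ∂_1 are all 1, so H_0 = Z.
  H_1: rank ker ∂_1 − rank ∂_2 = (21 − 6) − 13 = 2, and the invariant factors of ∂_2 are all 1, so H_1 = Z^2.
  H_2: rank ker ∂_2 − rank ∂_3 = (14 − 13) − 0 = 1, and there is no ∂_3, so H_2 = Z.

(K is a triangulation of the torus T^2.)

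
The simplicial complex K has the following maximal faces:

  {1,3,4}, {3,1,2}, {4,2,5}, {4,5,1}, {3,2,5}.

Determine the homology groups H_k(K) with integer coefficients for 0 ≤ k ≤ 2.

H_0 ≅ Z,  H_1 ≅ Z,  H_2 = 0.

Take the total order 1 < 2 < 3 < 4 < 5 on the vertex set. Then K (dimension 2) consists of the simplices:

  0-simplices (5): [1], [2], [3], [4], [5]
  1-simplices (10): [1,2], [1,3], [1,4], [1,5], [2,3], [2,4], [2,5], [3,4], [3,5], [4,5]
  2-simplices (5): [1,2,3], [1,3,4], [1,4,5], [2,3,5], [2,4,5]

so the chain groups are C_0 ≅ Z^5, C_1 ≅ Z^10, C_2 ≅ Z^5.

The boundary map ∂_1: C_1 → C_0 is given by ∂[p,q] = [q] − [p].
The resulting 5×10 matrix has rank 4, and its Smith normal form has invariant factors (1,1,1,1).

Boundary ∂_2: C_2 → C_1 sends each 2-simplex [p,q,r] to [q,r] − [p,r] + [p,q]. For instance
  ∂[1,3,4] = [3,4] − [1,4] + [1,3],
  ∂[1,2,3] = [2,3] − [1,3] + [1,2].
As a 10×5 matrix over Z this has rank 5, with invariant factors (1,1,1,1,1).

Reading off H_k = ker ∂_k / im ∂_{k+1}:

  H_0: rank C_0 − rank ∂_1 = 5 − 4 = 1, and the invariant factors of ∂_1 are all 1, so H_0 ≅ Z.
  H_1: rank ker ∂_1 − rank ∂_2 = (10 − 4) − 5 = 1, and the invariant factors of ∂_2 are all 1, so H_1 ≅ Z.
  H_2: rank ker ∂_2 − rank ∂_3 = (5 − 5) − 0 = 0, and there is no ∂_3, so H_2 ≅ 0.

As a check, the Euler characteristic is 5 − 10 + 5 = 0, which agrees with 1 − 1 + 0 = 0.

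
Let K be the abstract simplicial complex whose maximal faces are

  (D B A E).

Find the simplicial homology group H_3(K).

Take the total order A < B < D < E on the vertex set. Then K (dimension 3) consists of the simplices:

  0-simplices (4): A, B, D, E
  1-simplices (6): AB, AD, AE, BD, BE, DE
  2-simplices (4): ABD, ABE, ADE, BDE
  3-simplices (1): ABDE

so the chain groups are C_0 ≅ Z^4, C_1 ≅ Z^6, C_2 ≅ Z^4, C_3 ≅ Z^1.

Boundary ∂_1: C_1 → C_0 maps an edge to its endpoints' difference, ∂[p,q] = q − p. For instance
  ∂AE = E − A.
As a 4×6 matrix over Z this has rank 3, with invariant factors (1,1,1).

∂_2: C_2 → C_1 sends each 2-simplex [p,q,r] to [q,r] − [p,r] + [p,q]. For instance
  ∂ABD = BD − AD + AB,
  ∂ADE = DE − AE + AD.
The resulting 6×4 matrix has rank 3, and its Smith normal form has invariant factors (1,1,1).

∂_3: C_3 → C_2 sends each 3-simplex σ to the alternating sum Σ_i (−1)^i (σ with its i-th vertex removed). For instance
  ∂ABDE = BDE − ADE + ABE − ABD.
The 4×1 boundary matrix has rank 1 and Smith normal form diag(1).

Now H_k = ker ∂_k / im ∂_{k+1}, so:

  H_3: rank ker ∂_3 − rank ∂_4 = (1 − 1) − 0 = 0, and there is no ∂_4, so H_3 = 0.

H_3 = 0.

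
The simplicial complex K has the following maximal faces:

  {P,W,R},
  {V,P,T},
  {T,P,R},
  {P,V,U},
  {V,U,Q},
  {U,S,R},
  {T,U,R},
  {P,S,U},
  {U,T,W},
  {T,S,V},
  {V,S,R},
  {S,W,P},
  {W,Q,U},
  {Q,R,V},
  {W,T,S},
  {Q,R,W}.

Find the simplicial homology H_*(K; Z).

H_0 ≅ Z,  H_1 ≅ Z^2,  H_2 ≅ Z.

Order the vertices as P < Q < R < S < T < U < V < W. Listing each simplex with vertices in this order, K has dimension 2 with simplices:

  0-simplices (8): P, Q, R, S, T, U, V, W
  1-simplices (24): PR, PS, PT, PU, PV, PW, QR, QU, QV, QW, RS, RT, RU, RV, RW, ST, SU, SV, SW, TU, TV, TW, UV, UW
  2-simplices (16): PRT, PRW, PSU, PSW, PTV, PUV, QRV, QRW, QUV, QUW, RSU, RSV, RTU, STV, STW, TUW

so the chain groups are C_0 ≅ Z^8, C_1 ≅ Z^24, C_2 ≅ Z^16.

Boundary ∂_1: C_1 → C_0 sends each edge [p,q] (with p < q) to q − p.
As a 8×24 matrix over Z this has rank 7, with invariant factors (1,1,1,1,1,1,1).

The boundary map ∂_2: C_2 → C_1 acts by ∂[p,q,r] = [q,r] − [p,r] + [p,q]. For instance
  ∂QUV = UV − QV + QU,
  ∂QRW = RW − QW + QR.
The 24×16 boundary matrix has rank 15 and Smith normal form diag(1,1,1,1,1,1,1,1,1,1,1,1,1,1,1).

Computing H_k = (kernel of ∂_k) / (image of ∂_{k+1}):

  H_0: rank C_0 − rank ∂_1 = 8 − 7 = 1, and the invariant factors of ∂_1 are all 1, so H_0 ≅ Z.
  H_1: rank ker ∂_1 − rank ∂_2 = (24 − 7) − 15 = 2, and the invariant factors of ∂_2 are all 1, so H_1 ≅ Z^2.
  H_2: rank ker ∂_2 − rank ∂_3 = (16 − 15) − 0 = 1, and there is no ∂_3, so H_2 ≅ Z.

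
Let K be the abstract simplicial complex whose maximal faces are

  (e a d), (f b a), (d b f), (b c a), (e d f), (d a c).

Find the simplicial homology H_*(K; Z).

H_0 = Z,  H_1 = Z,  H_2 = 0.

K has 6 vertices, 12 edges, 6 triangles.
rank ∂_0 = 0, rank ∂_1 = 5 ⇒ b_0 = 6 − 0 − 5 = 1; all invariant factors of ∂_1 are 1 so no torsion. So H_0 ≅ Z.
rank ∂_1 = 5, rank ∂_2 = 6 ⇒ b_1 = 12 − 5 − 6 = 1; all invariant factors of ∂_2 are 1 so no torsion. So H_1 ≅ Z.
rank ∂_2 = 6, rank ∂_3 = 0 ⇒ b_2 = 6 − 6 − 0 = 0. So H_2 ≅ 0.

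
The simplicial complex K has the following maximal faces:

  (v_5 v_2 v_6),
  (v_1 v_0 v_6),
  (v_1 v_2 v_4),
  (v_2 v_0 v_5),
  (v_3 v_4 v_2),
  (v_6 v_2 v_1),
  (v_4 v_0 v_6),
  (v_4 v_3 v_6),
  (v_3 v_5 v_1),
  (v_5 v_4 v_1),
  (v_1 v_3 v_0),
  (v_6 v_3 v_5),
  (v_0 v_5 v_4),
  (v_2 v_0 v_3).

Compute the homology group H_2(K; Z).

We work with the vertex ordering v_0 < v_1 < v_2 < v_3 < v_4 < v_5 < v_6. The simplices of K, each written with vertices in increasing order, are:

  0-simplices (7): [v_0], [v_1], [v_2], [v_3], [v_4], [v_5], [v_6]
  1-simplices (21): (21 of them)
  2-simplices (14): (14 of them)

Hence C_0 ≅ Z^7, C_1 ≅ Z^21, C_2 ≅ Z^14.

Boundary ∂_1: C_1 → C_0 is given by ∂[p,q] = [q] − [p]. For instance
  ∂[v_1,v_6] = [v_6] − [v_1].
The resulting 7×21 matrix has rank 6, and its Smith normal form has invariant factors (1,1,1,1,1,1).

Boundary ∂_2: C_2 → C_1 sends each 2-simplex [p,q,r] to [q,r] − [p,r] + [p,q]. For instance
  ∂[v_1,v_3,v_5] = [v_3,v_5] − [v_1,v_5] + [v_1,v_3],
  ∂[v_0,v_4,v_6] = [v_4,v_6] − [v_0,v_6] + [v_0,v_4].
The 21×14 boundary matrix has rank 13 and Smith normal form diag(1,1,1,1,1,1,1,1,1,1,1,1,1).

Reading off H_k = ker ∂_k / im ∂_{k+1}:

  H_2: rank ker ∂_2 − rank ∂_3 = (14 − 13) − 0 = 1, and there is no ∂_3, so H_2 ≅ Z.

H_2 = Z.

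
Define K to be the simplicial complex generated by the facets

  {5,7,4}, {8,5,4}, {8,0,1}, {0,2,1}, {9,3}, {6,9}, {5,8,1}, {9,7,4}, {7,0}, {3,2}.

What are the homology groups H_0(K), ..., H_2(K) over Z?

We work with the vertex ordering 0 < 1 < 2 < 3 < 4 < 5 < 6 < 7 < 8 < 9. The simplices of K, each written with vertices in increasing order, are:

  0-simplices (10): [0], [1], [2], [3], [4], [5], [6], [7], [8], [9]
  1-simplices (17): [0,1], [0,2], [0,7], [0,8], [1,2], [1,5], [1,8], [2,3], [3,9], [4,5], [4,7], [4,8], [4,9], [5,7], [5,8], [6,9], [7,9]
  2-simplices (6): [0,1,2], [0,1,8], [1,5,8], [4,5,7], [4,5,8], [4,7,9]

giving chain groups C_0 ≅ Z^10, C_1 ≅ Z^17, C_2 ≅ Z^6.

Boundary ∂_1: C_1 → C_0 maps an edge to its endpoints' difference, ∂[p,q] = q − p. For instance
  ∂[4,9] = [9] − [4].
The resulting 10×17 matrix has rank 9, and its Smith normal form has invariant factors (1,1,1,1,1,1,1,1,1).

∂_2: C_2 → C_1 sends each 2-simplex [p,q,r] to [q,r] − [p,r] + [p,q]. For instance
  ∂[4,5,8] = [5,8] − [4,8] + [4,5],
  ∂[4,5,7] = [5,7] − [4,7] + [4,5].
This gives a 17×6 integer matrix of rank 6; reducing to Smith normal form yields diagonal entries (1,1,1,1,1,1).

Reading off H_k = ker ∂_k / im ∂_{k+1}:

  H_0: rank C_0 − rank ∂_1 = 10 − 9 = 1, and the invariant factors of ∂_1 are all 1, so H_0 ≅ Z.
  H_1: rank ker ∂_1 − rank ∂_2 = (17 − 9) − 6 = 2, and the invariant factors of ∂_2 are all 1, so H_1 ≅ Z^2.
  H_2: rank ker ∂_2 − rank ∂_3 = (6 − 6) − 0 = 0, and there is no ∂_3, so H_2 ≅ 0.

H_0 = Z,  H_1 = Z^2,  H_2 = 0.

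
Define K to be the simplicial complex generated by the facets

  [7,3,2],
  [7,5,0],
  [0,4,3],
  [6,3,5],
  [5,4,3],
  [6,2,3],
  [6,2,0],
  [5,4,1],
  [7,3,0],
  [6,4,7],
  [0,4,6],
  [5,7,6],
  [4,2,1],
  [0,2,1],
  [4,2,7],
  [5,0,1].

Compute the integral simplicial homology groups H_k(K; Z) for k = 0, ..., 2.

H_0 = Z,  H_1 = Z^2,  H_2 = Z.

K has 8 vertices, 24 edges, 16 triangles.
rank ∂_0 = 0, rank ∂_1 = 7 ⇒ b_0 = 8 − 0 − 7 = 1; all invariant factors of ∂_1 are 1 so no torsion. So H_0 ≅ Z.
rank ∂_1 = 7, rank ∂_2 = 15 ⇒ b_1 = 24 − 7 − 15 = 2; all invariant factors of ∂_2 are 1 so no torsion. So H_1 ≅ Z^2.
rank ∂_2 = 15, rank ∂_3 = 0 ⇒ b_2 = 16 − 15 − 0 = 1. So H_2 ≅ Z.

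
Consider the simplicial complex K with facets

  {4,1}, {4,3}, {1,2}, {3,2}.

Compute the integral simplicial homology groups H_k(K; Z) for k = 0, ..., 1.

H_0 ≅ Z,  H_1 ≅ Z.

We work with the vertex ordering 1 < 2 < 3 < 4. The simplices of K, each written with vertices in increasing order, are:

  0-simplices (4): [1], [2], [3], [4]
  1-simplices (4): [1,2], [1,4], [2,3], [3,4]

giving chain groups C_0 ≅ Z^4, C_1 ≅ Z^4.

∂_1: C_1 → C_0 sends each edge [p,q] (with p < q) to q − p.
The resulting 4×4 matrix has rank 3, and its Smith normal form has invariant factors (1,1,1).

Now H_k = ker ∂_k / im ∂_{k+1}, so:

  H_0: rank C_0 − rank ∂_1 = 4 − 3 = 1, and the invariant factors of ∂_1 are all 1, so H_0 ≅ Z.
  H_1: rank ker ∂_1 − rank ∂_2 = (4 − 3) − 0 = 1, and there is no ∂_2, so H_1 ≅ Z.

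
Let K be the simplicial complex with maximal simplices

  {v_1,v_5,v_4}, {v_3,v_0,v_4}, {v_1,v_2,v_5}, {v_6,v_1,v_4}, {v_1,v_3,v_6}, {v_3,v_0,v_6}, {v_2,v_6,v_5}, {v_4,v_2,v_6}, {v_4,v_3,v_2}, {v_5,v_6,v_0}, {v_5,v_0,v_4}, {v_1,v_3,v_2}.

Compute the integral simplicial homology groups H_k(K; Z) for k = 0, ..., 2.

Fix the vertex order v_0 < v_1 < v_2 < v_3 < v_4 < v_5 < v_6 and write every simplex with vertices in increasing order. Then dim K = 2 and the simplices of K are:

  0-simplices (7): [v_0], [v_1], [v_2], [v_3], [v_4], [v_5], [v_6]
  1-simplices (18): (18 of them)
  2-simplices (12): (12 of them)

so the chain groups are C_0 ≅ Z^7, C_1 ≅ Z^18, C_2 ≅ Z^12.

The boundary map ∂_1: C_1 → C_0 sends each edge [p,q] (with p < q) to q − p.
As a 7×18 matrix over Z this has rank 6, with invariant factors (1,1,1,1,1,1).

∂_2: C_2 → C_1 sends each 2-simplex [p,q,r] to [q,r] − [p,r] + [p,q]. For instance
  ∂[v_2,v_3,v_4] = [v_3,v_4] − [v_2,v_4] + [v_2,v_3],
  ∂[v_0,v_5,v_6] = [v_5,v_6] − [v_0,v_6] + [v_0,v_5].
As a 18×12 matrix over Z this has rank 12, with invariant factors (1,1,1,1,1,1,1,1,1,1,1,2).

Reading off H_k = ker ∂_k / im ∂_{k+1}:

  H_0: rank C_0 − rank ∂_1 = 7 − 6 = 1, and the invariant factors of ∂_1 are all 1, so H_0 = Z.
  H_1: rank ker ∂_1 − rank ∂_2 = (18 − 6) − 12 = 0, and ∂_2 has invariant factor 2 > 1, so H_1 = Z_2.
  H_2: rank ker ∂_2 − rank ∂_3 = (12 − 12) − 0 = 0, and there is no ∂_3, so H_2 = 0.

H_0 = Z,  H_1 = Z_2,  H_2 = 0.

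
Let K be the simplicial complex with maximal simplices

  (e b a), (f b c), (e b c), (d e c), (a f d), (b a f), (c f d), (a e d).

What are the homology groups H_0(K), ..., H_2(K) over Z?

H_0 ≅ Z,  H_1 = 0,  H_2 ≅ Z.

Order the vertices as a < b < c < d < e < f. Listing each simplex with vertices in this order, K has dimension 2 with simplices:

  0-simplices (6): a, b, c, d, e, f
  1-simplices (12): ab, ad, ae, af, bc, be, bf, cd, ce, cf, de, df
  2-simplices (8): abe, abf, ade, adf, bce, bcf, cde, cdf

so the chain groups are C_0 ≅ Z^6, C_1 ≅ Z^12, C_2 ≅ Z^8.

Boundary ∂_1: C_1 → C_0 sends each edge [p,q] (with p < q) to q − p. For instance
  ∂de = e − d.
As a 6×12 matrix over Z this has rank 5, with invariant factors (1,1,1,1,1).

∂_2: C_2 → C_1 maps a triangle to the signed sum of its edges. For instance
  ∂abf = bf − af + ab,
  ∂bcf = cf − bf + bc.
As a 12×8 matrix over Z this has rank 7, with invariant factors (1,1,1,1,1,1,1).

From H_k ≅ ker(∂_k) / im(∂_{k+1}) we obtain:

  H_0: rank C_0 − rank ∂_1 = 6 − 5 = 1, and the invariant factors of ∂_1 are all 1, so H_0 = Z.
  H_1: rank ker ∂_1 − rank ∂_2 = (12 − 5) − 7 = 0, and the invariant factors of ∂_2 are all 1, so H_1 = 0.
  H_2: rank ker ∂_2 − rank ∂_3 = (8 − 7) − 0 = 1, and there is no ∂_3, so H_2 = Z.

As a check, the Euler characteristic is 6 − 12 + 8 = 2, which agrees with 1 − 0 + 1 = 2.
(K is a triangulation of the 2-sphere S^2.)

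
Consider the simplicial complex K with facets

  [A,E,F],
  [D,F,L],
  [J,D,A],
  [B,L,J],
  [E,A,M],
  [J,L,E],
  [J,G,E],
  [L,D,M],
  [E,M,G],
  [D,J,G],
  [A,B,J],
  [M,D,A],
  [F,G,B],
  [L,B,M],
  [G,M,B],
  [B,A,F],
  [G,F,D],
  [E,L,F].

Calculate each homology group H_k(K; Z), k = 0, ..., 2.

H_0 = Z,  H_1 = Z^2,  H_2 = Z.

K has 9 vertices, 27 edges, 18 triangles.
rank ∂_0 = 0, rank ∂_1 = 8 ⇒ b_0 = 9 − 0 − 8 = 1; all invariant factors of ∂_1 are 1 so no torsion. So H_0 = Z.
rank ∂_1 = 8, rank ∂_2 = 17 ⇒ b_1 = 27 − 8 − 17 = 2; all invariant factors of ∂_2 are 1 so no torsion. So H_1 = Z^2.
rank ∂_2 = 17, rank ∂_3 = 0 ⇒ b_2 = 18 − 17 − 0 = 1. So H_2 = Z.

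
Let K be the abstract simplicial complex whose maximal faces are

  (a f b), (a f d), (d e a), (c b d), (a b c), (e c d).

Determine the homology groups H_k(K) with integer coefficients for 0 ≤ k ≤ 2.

H_0 = Z,  H_1 = Z,  H_2 = 0.

Fix the vertex order a < b < c < d < e < f and write every simplex with vertices in increasing order. Then dim K = 2 and the simplices of K are:

  0-simplices (6): a, b, c, d, e, f
  1-simplices (12): ab, ac, ad, ae, af, bc, bd, bf, cd, ce, de, df
  2-simplices (6): abc, abf, ade, adf, bcd, cde

giving chain groups C_0 ≅ Z^6, C_1 ≅ Z^12, C_2 ≅ Z^6.

The boundary map ∂_1: C_1 → C_0 maps an edge to its endpoints' difference, ∂[p,q] = q − p. For instance
  ∂ce = e − c.
The resulting 6×12 matrix has rank 5, and its Smith normal form has invariant factors (1,1,1,1,1).

Boundary ∂_2: C_2 → C_1 sends each 2-simplex [p,q,r] to [q,r] − [p,r] + [p,q]. For instance
  ∂abf = bf − af + ab,
  ∂ade = de − ae + ad.
This gives a 12×6 integer matrix of rank 6; reducing to Smith normal form yields diagonal entries (1,1,1,1,1,1).

Now H_k = ker ∂_k / im ∂_{k+1}, so:

  H_0: rank C_0 − rank ∂_1 = 6 − 5 = 1, and the invariant factors of ∂_1 are all 1, so H_0 = Z.
  H_1: rank ker ∂_1 − rank ∂_2 = (12 − 5) − 6 = 1, and the invariant factors of ∂_2 are all 1, so H_1 = Z.
  H_2: rank ker ∂_2 − rank ∂_3 = (6 − 6) − 0 = 0, and there is no ∂_3, so H_2 = 0.

(K is a triangulation of the cylinder S^1 x I.)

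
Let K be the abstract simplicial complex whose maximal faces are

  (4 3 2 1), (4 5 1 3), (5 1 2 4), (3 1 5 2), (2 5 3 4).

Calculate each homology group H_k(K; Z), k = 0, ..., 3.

H_0 ≅ Z,  H_1 = 0,  H_2 = 0,  H_3 ≅ Z.

We work with the vertex ordering 1 < 2 < 3 < 4 < 5. The simplices of K, each written with vertices in increasing order, are:

  0-simplices (5): [1], [2], [3], [4], [5]
  1-simplices (10): [1,2], [1,3], [1,4], [1,5], [2,3], [2,4], [2,5], [3,4], [3,5], [4,5]
  2-simplices (10): [1,2,3], [1,2,4], [1,2,5], [1,3,4], [1,3,5], [1,4,5], [2,3,4], [2,3,5], [2,4,5], [3,4,5]
  3-simplices (5): [1,2,3,4], [1,2,3,5], [1,2,4,5], [1,3,4,5], [2,3,4,5]

Hence C_0 ≅ Z^5, C_1 ≅ Z^10, C_2 ≅ Z^10, C_3 ≅ Z^5.

∂_1: C_1 → C_0 sends each edge [p,q] (with p < q) to q − p. For instance
  ∂[3,5] = [5] − [3].
The 5×10 boundary matrix has rank 4 and Smith normal form diag(1,1,1,1).

∂_2: C_2 → C_1 acts by ∂[p,q,r] = [q,r] − [p,r] + [p,q]. For instance
  ∂[1,2,5] = [2,5] − [1,5] + [1,2],
  ∂[1,3,5] = [3,5] − [1,5] + [1,3].
The 10×10 boundary matrix has rank 6 and Smith normal form diag(1,1,1,1,1,1).

The boundary map ∂_3: C_3 → C_2 sends each 3-simplex σ to the alternating sum Σ_i (−1)^i (σ with its i-th vertex removed). For instance
  ∂[1,2,3,4] = [2,3,4] − [1,3,4] + [1,2,4] − [1,2,3],
  ∂[2,3,4,5] = [3,4,5] − [2,4,5] + [2,3,5] − [2,3,4].
This gives a 10×5 integer matrix of rank 4; reducing to Smith normal form yields diagonal entries (1,1,1,1).

From H_k ≅ ker(∂_k) / im(∂_{k+1}) we obtain:

  H_0: rank C_0 − rank ∂_1 = 5 − 4 = 1, and the invariant factors of ∂_1 are all 1, so H_0 = Z.
  H_1: rank ker ∂_1 − rank ∂_2 = (10 − 4) − 6 = 0, and the invariant factors of ∂_2 are all 1, so H_1 = 0.
  H_2: rank ker ∂_2 − rank ∂_3 = (10 − 6) − 4 = 0, and the invariant factors of ∂_3 are all 1, so H_2 = 0.
  H_3: rank ker ∂_3 − rank ∂_4 = (5 − 4) − 0 = 1, and there is no ∂_4, so H_3 = Z.

As a check, the Euler characteristic is 5 − 10 + 10 − 5 = 0, which agrees with 1 − 0 + 0 − 1 = 0.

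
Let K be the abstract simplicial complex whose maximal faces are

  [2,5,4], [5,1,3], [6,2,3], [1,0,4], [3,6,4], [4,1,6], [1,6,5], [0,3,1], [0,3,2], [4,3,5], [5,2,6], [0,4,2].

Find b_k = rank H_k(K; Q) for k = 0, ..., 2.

Take the total order 0 < 1 < 2 < 3 < 4 < 5 < 6 on the vertex set. Then K (dimension 2) consists of the simplices:

  0-simplices (7): [0], [1], [2], [3], [4], [5], [6]
  1-simplices (18): [0,1], [0,2], [0,3], [0,4], [1,3], [1,4], [1,5], [1,6], [2,3], [2,4], [2,5], [2,6], [3,4], [3,5], [3,6], [4,5], [4,6], [5,6]
  2-simplices (12): [0,1,3], [0,1,4], [0,2,3], [0,2,4], [1,3,5], [1,4,6], [1,5,6], [2,3,6], [2,4,5], [2,5,6], [3,4,5], [3,4,6]

giving chain groups C_0 ≅ Z^7, C_1 ≅ Z^18, C_2 ≅ Z^12.

The boundary map ∂_1: C_1 → C_0 sends each edge [p,q] (with p < q) to q − p. For instance
  ∂[2,4] = [4] − [2].
As a 7×18 matrix over Z this has rank 6, with invariant factors (1,1,1,1,1,1).

∂_2: C_2 → C_1 maps a triangle to the signed sum of its edges. For instance
  ∂[1,4,6] = [4,6] − [1,6] + [1,4],
  ∂[1,5,6] = [5,6] − [1,6] + [1,5].
This gives a 18×12 integer matrix of rank 12; reducing to Smith normal form yields diagonal entries (1,1,1,1,1,1,1,1,1,1,1,2).

Computing H_k = (kernel of ∂_k) / (image of ∂_{k+1}):

  H_0: rank C_0 − rank ∂_1 = 7 − 6 = 1, and the invariant factors of ∂_1 are all 1, so H_0 = Z.
  H_1: rank ker ∂_1 − rank ∂_2 = (18 − 6) − 12 = 0, and ∂_2 has invariant factor 2 > 1, so H_1 = Z/2Z.
  H_2: rank ker ∂_2 − rank ∂_3 = (12 − 12) − 0 = 0, and there is no ∂_3, so H_2 = 0.

(K is a triangulation of the real projective plane RP^2.)

Hence the Betti numbers are b_0 = 1, b_1 = 0, b_2 = 0.

b_0 = 1, b_1 = 0, b_2 = 0.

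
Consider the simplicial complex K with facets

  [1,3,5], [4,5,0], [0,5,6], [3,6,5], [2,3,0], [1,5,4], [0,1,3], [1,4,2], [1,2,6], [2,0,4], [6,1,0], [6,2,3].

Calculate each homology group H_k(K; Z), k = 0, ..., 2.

Order the vertices as 0 < 1 < 2 < 3 < 4 < 5 < 6. Listing each simplex with vertices in this order, K has dimension 2 with simplices:

  0-simplices (7): [0], [1], [2], [3], [4], [5], [6]
  1-simplices (18): [0,1], [0,2], [0,3], [0,4], [0,5], [0,6], [1,2], [1,3], [1,4], [1,5], [1,6], [2,3], [2,4], [2,6], [3,5], [3,6], [4,5], [5,6]
  2-simplices (12): [0,1,3], [0,1,6], [0,2,3], [0,2,4], [0,4,5], [0,5,6], [1,2,4], [1,2,6], [1,3,5], [1,4,5], [2,3,6], [3,5,6]

Hence C_0 ≅ Z^7, C_1 ≅ Z^18, C_2 ≅ Z^12.

Boundary ∂_1: C_1 → C_0 maps an edge to its endpoints' difference, ∂[p,q] = q − p.
The 7×18 boundary matrix has rank 6 and Smith normal form diag(1,1,1,1,1,1).

The boundary map ∂_2: C_2 → C_1 maps a triangle to the signed sum of its edges. For instance
  ∂[0,4,5] = [4,5] − [0,5] + [0,4],
  ∂[1,2,4] = [2,4] − [1,4] + [1,2].
The resulting 18×12 matrix has rank 12, and its Smith normal form has invariant factors (1,1,1,1,1,1,1,1,1,1,1,2).

From H_k ≅ ker(∂_k) / im(∂_{k+1}) we obtain:

  H_0: rank C_0 − rank ∂_1 = 7 − 6 = 1, and the invariant factors of ∂_1 are all 1, so H_0 ≅ Z.
  H_1: rank ker ∂_1 − rank ∂_2 = (18 − 6) − 12 = 0, and ∂_2 has invariant factor 2 > 1, so H_1 ≅ Z/2.
  H_2: rank ker ∂_2 − rank ∂_3 = (12 − 12) − 0 = 0, and there is no ∂_3, so H_2 ≅ 0.

H_0 = Z,  H_1 = Z/2,  H_2 = 0.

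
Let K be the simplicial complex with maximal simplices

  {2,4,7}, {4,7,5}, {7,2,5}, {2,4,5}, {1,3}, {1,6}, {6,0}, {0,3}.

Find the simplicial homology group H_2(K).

H_2 ≅ Z.

Order the vertices as 0 < 1 < 2 < 3 < 4 < 5 < 6 < 7. Listing each simplex with vertices in this order, K has dimension 2 with simplices:

  0-simplices (8): [0], [1], [2], [3], [4], [5], [6], [7]
  1-simplices (10): [0,3], [0,6], [1,3], [1,6], [2,4], [2,5], [2,7], [4,5], [4,7], [5,7]
  2-simplices (4): [2,4,5], [2,4,7], [2,5,7], [4,5,7]

Hence C_0 ≅ Z^8, C_1 ≅ Z^10, C_2 ≅ Z^4.

∂_1: C_1 → C_0 is given by ∂[p,q] = [q] − [p].
The 8×10 boundary matrix has rank 6 and Smith normal form diag(1,1,1,1,1,1).

Boundary ∂_2: C_2 → C_1 acts by ∂[p,q,r] = [q,r] − [p,r] + [p,q]. For instance
  ∂[2,4,7] = [4,7] − [2,7] + [2,4],
  ∂[2,5,7] = [5,7] − [2,7] + [2,5].
The resulting 10×4 matrix has rank 3, and its Smith normal form has invariant factors (1,1,1).

Computing H_k = (kernel of ∂_k) / (image of ∂_{k+1}):

  H_2: rank ker ∂_2 − rank ∂_3 = (4 − 3) − 0 = 1, and there is no ∂_3, so H_2 ≅ Z.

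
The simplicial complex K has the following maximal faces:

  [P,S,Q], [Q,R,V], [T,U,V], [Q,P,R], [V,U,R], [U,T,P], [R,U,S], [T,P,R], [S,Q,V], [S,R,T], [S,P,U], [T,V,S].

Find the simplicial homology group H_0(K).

H_0 = Z.

Take the total order P < Q < R < S < T < U < V on the vertex set. Then K (dimension 2) consists of the simplices:

  0-simplices (7): P, Q, R, S, T, U, V
  1-simplices (18): PQ, PR, PS, PT, PU, QR, QS, QV, RS, RT, RU, RV, ST, SU, SV, TU, TV, UV
  2-simplices (12): PQR, PQS, PRT, PSU, PTU, QRV, QSV, RST, RSU, RUV, STV, TUV

so the chain groups are C_0 ≅ Z^7, C_1 ≅ Z^18, C_2 ≅ Z^12.

∂_1: C_1 → C_0 sends each edge [p,q] (with p < q) to q − p. For instance
  ∂UV = V − U.
As a 7×18 matrix over Z this has rank 6, with invariant factors (1,1,1,1,1,1).

The boundary map ∂_2: C_2 → C_1 acts by ∂[p,q,r] = [q,r] − [p,r] + [p,q]. For instance
  ∂RSU = SU − RU + RS,
  ∂PSU = SU − PU + PS.
This gives a 18×12 integer matrix of rank 12; reducing to Smith normal form yields diagonal entries (1,1,1,1,1,1,1,1,1,1,1,2).

Reading off H_k = ker ∂_k / im ∂_{k+1}:

  H_0: rank C_0 − rank ∂_1 = 7 − 6 = 1, and the invariant factors of ∂_1 are all 1, so H_0 ≅ Z.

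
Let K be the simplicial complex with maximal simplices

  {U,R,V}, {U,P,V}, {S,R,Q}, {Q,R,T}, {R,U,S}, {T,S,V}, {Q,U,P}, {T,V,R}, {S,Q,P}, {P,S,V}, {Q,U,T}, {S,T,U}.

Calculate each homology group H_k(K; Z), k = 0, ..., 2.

Fix the vertex order P < Q < R < S < T < U < V and write every simplex with vertices in increasing order. Then dim K = 2 and the simplices of K are:

  0-simplices (7): P, Q, R, S, T, U, V
  1-simplices (18): PQ, PS, PU, PV, QR, QS, QT, QU, RS, RT, RU, RV, ST, SU, SV, TU, TV, UV
  2-simplices (12): PQS, PQU, PSV, PUV, QRS, QRT, QTU, RSU, RTV, RUV, STU, STV

so the chain groups are C_0 ≅ Z^7, C_1 ≅ Z^18, C_2 ≅ Z^12.

Boundary ∂_1: C_1 → C_0 sends each edge [p,q] (with p < q) to q − p. For instance
  ∂SU = U − S.
This gives a 7×18 integer matrix of rank 6; reducing to Smith normal form yields diagonal entries (1,1,1,1,1,1).

∂_2: C_2 → C_1 sends each 2-simplex [p,q,r] to [q,r] − [p,r] + [p,q]. For instance
  ∂RTV = TV − RV + RT,
  ∂QRS = RS − QS + QR.
This gives a 18×12 integer matrix of rank 12; reducing to Smith normal form yields diagonal entries (1,1,1,1,1,1,1,1,1,1,1,2).

Now H_k = ker ∂_k / im ∂_{k+1}, so:

  H_0: rank C_0 − rank ∂_1 = 7 − 6 = 1, and the invariant factors of ∂_1 are all 1, so H_0 = Z.
  H_1: rank ker ∂_1 − rank ∂_2 = (18 − 6) − 12 = 0, and ∂_2 has invariant factor 2 > 1, so H_1 = Z/2.
  H_2: rank ker ∂_2 − rank ∂_3 = (12 − 12) − 0 = 0, and there is no ∂_3, so H_2 = 0.

As a check, the Euler characteristic is 7 − 18 + 12 = 1, which agrees with 1 − 0 + 0 = 1.

H_0 = Z,  H_1 = Z/2,  H_2 = 0.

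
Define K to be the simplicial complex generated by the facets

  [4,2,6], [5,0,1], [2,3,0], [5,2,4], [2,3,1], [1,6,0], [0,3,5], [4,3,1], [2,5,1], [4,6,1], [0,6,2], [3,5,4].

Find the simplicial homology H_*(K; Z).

H_0 = Z,  H_1 = Z_2,  H_2 = 0.

Order the vertices as 0 < 1 < 2 < 3 < 4 < 5 < 6. Listing each simplex with vertices in this order, K has dimension 2 with simplices:

  0-simplices (7): [0], [1], [2], [3], [4], [5], [6]
  1-simplices (18): [0,1], [0,2], [0,3], [0,5], [0,6], [1,2], [1,3], [1,4], [1,5], [1,6], [2,3], [2,4], [2,5], [2,6], [3,4], [3,5], [4,5], [4,6]
  2-simplices (12): [0,1,5], [0,1,6], [0,2,3], [0,2,6], [0,3,5], [1,2,3], [1,2,5], [1,3,4], [1,4,6], [2,4,5], [2,4,6], [3,4,5]

so the chain groups are C_0 ≅ Z^7, C_1 ≅ Z^18, C_2 ≅ Z^12.

The boundary map ∂_1: C_1 → C_0 is given by ∂[p,q] = [q] − [p]. For instance
  ∂[0,2] = [2] − [0].
The resulting 7×18 matrix has rank 6, and its Smith normal form has invariant factors (1,1,1,1,1,1).

∂_2: C_2 → C_1 sends each 2-simplex [p,q,r] to [q,r] − [p,r] + [p,q]. For instance
  ∂[0,1,5] = [1,5] − [0,5] + [0,1],
  ∂[1,4,6] = [4,6] − [1,6] + [1,4].
The 18×12 boundary matrix has rank 12 and Smith normal form diag(1,1,1,1,1,1,1,1,1,1,1,2).

Reading off H_k = ker ∂_k / im ∂_{k+1}:

  H_0: rank C_0 − rank ∂_1 = 7 − 6 = 1, and the invariant factors of ∂_1 are all 1, so H_0 = Z.
  H_1: rank ker ∂_1 − rank ∂_2 = (18 − 6) − 12 = 0, and ∂_2 has invariant factor 2 > 1, so H_1 = Z_2.
  H_2: rank ker ∂_2 − rank ∂_3 = (12 − 12) − 0 = 0, and there is no ∂_3, so H_2 = 0.

As a check, the Euler characteristic is 7 − 18 + 12 = 1, which agrees with 1 − 0 + 0 = 1.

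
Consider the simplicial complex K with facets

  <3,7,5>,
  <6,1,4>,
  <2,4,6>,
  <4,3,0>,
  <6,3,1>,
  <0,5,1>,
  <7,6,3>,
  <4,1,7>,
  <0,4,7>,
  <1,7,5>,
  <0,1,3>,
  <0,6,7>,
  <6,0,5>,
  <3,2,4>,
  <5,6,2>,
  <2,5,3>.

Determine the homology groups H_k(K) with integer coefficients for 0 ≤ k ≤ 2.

H_0 = Z,  H_1 = Z^2,  H_2 = Z.

Take the total order 0 < 1 < 2 < 3 < 4 < 5 < 6 < 7 on the vertex set. Then K (dimension 2) consists of the simplices:

  0-simplices (8): [0], [1], [2], [3], [4], [5], [6], [7]
  1-simplices (24): (24 of them)
  2-simplices (16): [0,1,3], [0,1,5], [0,3,4], [0,4,7], [0,5,6], [0,6,7], [1,3,6], [1,4,6], [1,4,7], [1,5,7], [2,3,4], [2,3,5], [2,4,6], [2,5,6], [3,5,7], [3,6,7]

Hence C_0 ≅ Z^8, C_1 ≅ Z^24, C_2 ≅ Z^16.

∂_1: C_1 → C_0 sends each edge [p,q] (with p < q) to q − p.
As a 8×24 matrix over Z this has rank 7, with invariant factors (1,1,1,1,1,1,1).

∂_2: C_2 → C_1 maps a triangle to the signed sum of its edges. For instance
  ∂[1,4,6] = [4,6] − [1,6] + [1,4],
  ∂[0,4,7] = [4,7] − [0,7] + [0,4].
The resulting 24×16 matrix has rank 15, and its Smith normal form has invariant factors (1,1,1,1,1,1,1,1,1,1,1,1,1,1,1).

Computing H_k = (kernel of ∂_k) / (image of ∂_{k+1}):

  H_0: rank C_0 − rank ∂_1 = 8 − 7 = 1, and the invariant factors of ∂_1 are all 1, so H_0 = Z.
  H_1: rank ker ∂_1 − rank ∂_2 = (24 − 7) − 15 = 2, and the invariant factors of ∂_2 are all 1, so H_1 = Z^2.
  H_2: rank ker ∂_2 − rank ∂_3 = (16 − 15) − 0 = 1, and there is no ∂_3, so H_2 = Z.

As a check, the Euler characteristic is 8 − 24 + 16 = 0, which agrees with 1 − 2 + 1 = 0.
(K is a triangulation of the torus T^2.)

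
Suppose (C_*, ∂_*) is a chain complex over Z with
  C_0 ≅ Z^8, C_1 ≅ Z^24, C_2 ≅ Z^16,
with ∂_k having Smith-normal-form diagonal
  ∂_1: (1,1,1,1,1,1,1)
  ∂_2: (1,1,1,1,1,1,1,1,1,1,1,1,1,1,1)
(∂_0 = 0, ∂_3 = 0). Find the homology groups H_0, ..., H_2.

H_0: b_0 = 8 − 0 − 7 = 1; torsion from ∂_1 factors > 1: none. So H_0 = Z.
H_1: b_1 = 24 − 7 − 15 = 2; torsion from ∂_2 factors > 1: none. So H_1 = Z^2.
H_2: b_2 = 16 − 15 − 0 = 1; torsion from ∂_3 factors > 1: none. So H_2 = Z.

H_0 = Z,  H_1 = Z^2,  H_2 = Z.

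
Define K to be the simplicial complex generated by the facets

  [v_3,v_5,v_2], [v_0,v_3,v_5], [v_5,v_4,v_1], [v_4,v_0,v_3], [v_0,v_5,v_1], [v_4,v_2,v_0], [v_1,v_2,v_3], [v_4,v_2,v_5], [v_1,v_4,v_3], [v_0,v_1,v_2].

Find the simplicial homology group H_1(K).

Take the total order v_0 < v_1 < v_2 < v_3 < v_4 < v_5 on the vertex set. Then K (dimension 2) consists of the simplices:

  0-simplices (6): [v_0], [v_1], [v_2], [v_3], [v_4], [v_5]
  1-simplices (15): (15 of them)
  2-simplices (10): [v_0,v_1,v_2], [v_0,v_1,v_5], [v_0,v_2,v_4], [v_0,v_3,v_4], [v_0,v_3,v_5], [v_1,v_2,v_3], [v_1,v_3,v_4], [v_1,v_4,v_5], [v_2,v_3,v_5], [v_2,v_4,v_5]

giving chain groups C_0 ≅ Z^6, C_1 ≅ Z^15, C_2 ≅ Z^10.

∂_1: C_1 → C_0 maps an edge to its endpoints' difference, ∂[p,q] = q − p. For instance
  ∂[v_1,v_3] = [v_3] − [v_1].
The 6×15 boundary matrix has rank 5 and Smith normal form diag(1,1,1,1,1).

The boundary map ∂_2: C_2 → C_1 maps a triangle to the signed sum of its edges. For instance
  ∂[v_0,v_3,v_4] = [v_3,v_4] − [v_0,v_4] + [v_0,v_3],
  ∂[v_1,v_4,v_5] = [v_4,v_5] − [v_1,v_5] + [v_1,v_4].
This gives a 15×10 integer matrix of rank 10; reducing to Smith normal form yields diagonal entries (1,1,1,1,1,1,1,1,1,2).

From H_k ≅ ker(∂_k) / im(∂_{k+1}) we obtain:

  H_1: rank ker ∂_1 − rank ∂_2 = (15 − 5) − 10 = 0, and ∂_2 has invariant factor 2 > 1, so H_1 ≅ Z/2.

(K is a triangulation of the real projective plane RP^2.)

H_1 ≅ Z/2.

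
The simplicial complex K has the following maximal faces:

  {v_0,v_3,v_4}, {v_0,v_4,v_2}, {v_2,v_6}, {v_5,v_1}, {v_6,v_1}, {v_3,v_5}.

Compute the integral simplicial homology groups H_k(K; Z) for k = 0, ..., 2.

H_0 = Z,  H_1 = Z,  H_2 = 0.

We work with the vertex ordering v_0 < v_1 < v_2 < v_3 < v_4 < v_5 < v_6. The simplices of K, each written with vertices in increasing order, are:

  0-simplices (7): [v_0], [v_1], [v_2], [v_3], [v_4], [v_5], [v_6]
  1-simplices (9): [v_0,v_2], [v_0,v_3], [v_0,v_4], [v_1,v_5], [v_1,v_6], [v_2,v_4], [v_2,v_6], [v_3,v_4], [v_3,v_5]
  2-simplices (2): [v_0,v_2,v_4], [v_0,v_3,v_4]

Hence C_0 ≅ Z^7, C_1 ≅ Z^9, C_2 ≅ Z^2.

∂_1: C_1 → C_0 maps an edge to its endpoints' difference, ∂[p,q] = q − p.
As a 7×9 matrix over Z this has rank 6, with invariant factors (1,1,1,1,1,1).

The boundary map ∂_2: C_2 → C_1 maps a triangle to the signed sum of its edges. For instance
  ∂[v_0,v_3,v_4] = [v_3,v_4] − [v_0,v_4] + [v_0,v_3],
  ∂[v_0,v_2,v_4] = [v_2,v_4] − [v_0,v_4] + [v_0,v_2].
As a 9×2 matrix over Z this has rank 2, with invariant factors (1,1).

Now H_k = ker ∂_k / im ∂_{k+1}, so:

  H_0: rank C_0 − rank ∂_1 = 7 − 6 = 1, and the invariant factors of ∂_1 are all 1, so H_0 ≅ Z.
  H_1: rank ker ∂_1 − rank ∂_2 = (9 − 6) − 2 = 1, and the invariant factors of ∂_2 are all 1, so H_1 ≅ Z.
  H_2: rank ker ∂_2 − rank ∂_3 = (2 − 2) − 0 = 0, and there is no ∂_3, so H_2 ≅ 0.

As a check, the Euler characteristic is 7 − 9 + 2 = 0, which agrees with 1 − 1 + 0 = 0.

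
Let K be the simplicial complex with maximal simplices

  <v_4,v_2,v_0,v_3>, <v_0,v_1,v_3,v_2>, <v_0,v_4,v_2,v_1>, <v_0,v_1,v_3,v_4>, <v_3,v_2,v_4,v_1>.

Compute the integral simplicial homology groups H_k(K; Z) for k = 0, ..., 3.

Fix the vertex order v_0 < v_1 < v_2 < v_3 < v_4 and write every simplex with vertices in increasing order. Then dim K = 3 and the simplices of K are:

  0-simplices (5): [v_0], [v_1], [v_2], [v_3], [v_4]
  1-simplices (10): [v_0,v_1], [v_0,v_2], [v_0,v_3], [v_0,v_4], [v_1,v_2], [v_1,v_3], [v_1,v_4], [v_2,v_3], [v_2,v_4], [v_3,v_4]
  2-simplices (10): [v_0,v_1,v_2], [v_0,v_1,v_3], [v_0,v_1,v_4], [v_0,v_2,v_3], [v_0,v_2,v_4], [v_0,v_3,v_4], [v_1,v_2,v_3], [v_1,v_2,v_4], [v_1,v_3,v_4], [v_2,v_3,v_4]
  3-simplices (5): [v_0,v_1,v_2,v_3], [v_0,v_1,v_2,v_4], [v_0,v_1,v_3,v_4], [v_0,v_2,v_3,v_4], [v_1,v_2,v_3,v_4]

giving chain groups C_0 ≅ Z^5, C_1 ≅ Z^10, C_2 ≅ Z^10, C_3 ≅ Z^5.

∂_1: C_1 → C_0 sends each edge [p,q] (with p < q) to q − p.
As a 5×10 matrix over Z this has rank 4, with invariant factors (1,1,1,1).

Boundary ∂_2: C_2 → C_1 sends each 2-simplex [p,q,r] to [q,r] − [p,r] + [p,q]. For instance
  ∂[v_0,v_3,v_4] = [v_3,v_4] − [v_0,v_4] + [v_0,v_3],
  ∂[v_0,v_2,v_3] = [v_2,v_3] − [v_0,v_3] + [v_0,v_2].
As a 10×10 matrix over Z this has rank 6, with invariant factors (1,1,1,1,1,1).

The boundary map ∂_3: C_3 → C_2 sends each 3-simplex σ to the alternating sum Σ_i (−1)^i (σ with its i-th vertex removed). For instance
  ∂[v_0,v_1,v_2,v_3] = [v_1,v_2,v_3] − [v_0,v_2,v_3] + [v_0,v_1,v_3] − [v_0,v_1,v_2],
  ∂[v_0,v_1,v_3,v_4] = [v_1,v_3,v_4] − [v_0,v_3,v_4] + [v_0,v_1,v_4] − [v_0,v_1,v_3].
The 10×5 boundary matrix has rank 4 and Smith normal form diag(1,1,1,1).

From H_k ≅ ker(∂_k) / im(∂_{k+1}) we obtain:

  H_0: rank C_0 − rank ∂_1 = 5 − 4 = 1, and the invariant factors of ∂_1 are all 1, so H_0 ≅ Z.
  H_1: rank ker ∂_1 − rank ∂_2 = (10 − 4) − 6 = 0, and the invariant factors of ∂_2 are all 1, so H_1 ≅ 0.
  H_2: rank ker ∂_2 − rank ∂_3 = (10 − 6) − 4 = 0, and the invariant factors of ∂_3 are all 1, so H_2 ≅ 0.
  H_3: rank ker ∂_3 − rank ∂_4 = (5 − 4) − 0 = 1, and there is no ∂_4, so H_3 ≅ Z.

As a check, the Euler characteristic is 5 − 10 + 10 − 5 = 0, which agrees with 1 − 0 + 0 − 1 = 0.

H_0 = Z,  H_1 = 0,  H_2 = 0,  H_3 = Z.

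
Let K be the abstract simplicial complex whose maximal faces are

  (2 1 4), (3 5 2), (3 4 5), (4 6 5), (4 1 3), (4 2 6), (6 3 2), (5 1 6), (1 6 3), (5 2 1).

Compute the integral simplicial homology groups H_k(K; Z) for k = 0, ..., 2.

H_0 ≅ Z,  H_1 ≅ Z/2,  H_2 = 0.

Order the vertices as 1 < 2 < 3 < 4 < 5 < 6. Listing each simplex with vertices in this order, K has dimension 2 with simplices:

  0-simplices (6): [1], [2], [3], [4], [5], [6]
  1-simplices (15): [1,2], [1,3], [1,4], [1,5], [1,6], [2,3], [2,4], [2,5], [2,6], [3,4], [3,5], [3,6], [4,5], [4,6], [5,6]
  2-simplices (10): [1,2,4], [1,2,5], [1,3,4], [1,3,6], [1,5,6], [2,3,5], [2,3,6], [2,4,6], [3,4,5], [4,5,6]

so the chain groups are C_0 ≅ Z^6, C_1 ≅ Z^15, C_2 ≅ Z^10.

Boundary ∂_1: C_1 → C_0 sends each edge [p,q] (with p < q) to q − p.
This gives a 6×15 integer matrix of rank 5; reducing to Smith normal form yields diagonal entries (1,1,1,1,1).

∂_2: C_2 → C_1 acts by ∂[p,q,r] = [q,r] − [p,r] + [p,q]. For instance
  ∂[1,3,4] = [3,4] − [1,4] + [1,3],
  ∂[1,2,4] = [2,4] − [1,4] + [1,2].
This gives a 15×10 integer matrix of rank 10; reducing to Smith normal form yields diagonal entries (1,1,1,1,1,1,1,1,1,2).

From H_k ≅ ker(∂_k) / im(∂_{k+1}) we obtain:

  H_0: rank C_0 − rank ∂_1 = 6 − 5 = 1, and the invariant factors of ∂_1 are all 1, so H_0 ≅ Z.
  H_1: rank ker ∂_1 − rank ∂_2 = (15 − 5) − 10 = 0, and ∂_2 has invariant factor 2 > 1, so H_1 ≅ Z/2.
  H_2: rank ker ∂_2 − rank ∂_3 = (10 − 10) − 0 = 0, and there is no ∂_3, so H_2 ≅ 0.

As a check, the Euler characteristic is 6 − 15 + 10 = 1, which agrees with 1 − 0 + 0 = 1.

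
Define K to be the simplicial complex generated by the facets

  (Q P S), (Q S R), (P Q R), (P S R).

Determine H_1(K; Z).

Take the total order P < Q < R < S on the vertex set. Then K (dimension 2) consists of the simplices:

  0-simplices (4): P, Q, R, S
  1-simplices (6): PQ, PR, PS, QR, QS, RS
  2-simplices (4): PQR, PQS, PRS, QRS

so the chain groups are C_0 ≅ Z^4, C_1 ≅ Z^6, C_2 ≅ Z^4.

The boundary map ∂_1: C_1 → C_0 maps an edge to its endpoints' difference, ∂[p,q] = q − p.
This gives a 4×6 integer matrix of rank 3; reducing to Smith normal form yields diagonal entries (1,1,1).

∂_2: C_2 → C_1 sends each 2-simplex [p,q,r] to [q,r] − [p,r] + [p,q]. For instance
  ∂QRS = RS − QS + QR,
  ∂PQR = QR − PR + PQ.
This gives a 6×4 integer matrix of rank 3; reducing to Smith normal form yields diagonal entries (1,1,1).

Computing H_k = (kernel of ∂_k) / (image of ∂_{k+1}):

  H_1: rank ker ∂_1 − rank ∂_2 = (6 − 3) − 3 = 0, and the invariant factors of ∂_2 are all 1, so H_1 ≅ 0.

(K is a triangulation of the 2-sphere S^2.)

H_1 = 0.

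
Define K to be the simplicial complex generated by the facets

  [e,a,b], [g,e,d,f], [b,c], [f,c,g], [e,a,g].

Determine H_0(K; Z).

H_0 = Z.

We work with the vertex ordering a < b < c < d < e < f < g. The simplices of K, each written with vertices in increasing order, are:

  0-simplices (7): a, b, c, d, e, f, g
  1-simplices (13): ab, ae, ag, bc, be, cf, cg, de, df, dg, ef, eg, fg
  2-simplices (7): abe, aeg, cfg, def, deg, dfg, efg
  3-simplices (1): defg

so the chain groups are C_0 ≅ Z^7, C_1 ≅ Z^13, C_2 ≅ Z^7, C_3 ≅ Z^1.

Boundary ∂_1: C_1 → C_0 is given by ∂[p,q] = [q] − [p].
The resulting 7×13 matrix has rank 6, and its Smith normal form has invariant factors (1,1,1,1,1,1).

∂_2: C_2 → C_1 acts by ∂[p,q,r] = [q,r] − [p,r] + [p,q]. For instance
  ∂deg = eg − dg + de,
  ∂efg = fg − eg + ef.
This gives a 13×7 integer matrix of rank 6; reducing to Smith normal form yields diagonal entries (1,1,1,1,1,1).

Boundary ∂_3: C_3 → C_2 sends each 3-simplex σ to the alternating sum Σ_i (−1)^i (σ with its i-th vertex removed). For instance
  ∂defg = efg − dfg + deg − def.
The resulting 7×1 matrix has rank 1, and its Smith normal form has invariant factors (1).

Reading off H_k = ker ∂_k / im ∂_{k+1}:

  H_0: rank C_0 − rank ∂_1 = 7 − 6 = 1, and the invariant factors of ∂_1 are all 1, so H_0 ≅ Z.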